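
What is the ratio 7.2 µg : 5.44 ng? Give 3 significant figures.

1320

(7.2 × 10^-6) / (5.44 × 10^-9) = 1.324 × 10^3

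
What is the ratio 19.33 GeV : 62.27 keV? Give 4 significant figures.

(19.33e9) / (62.27e3) = 0.31042e6

310400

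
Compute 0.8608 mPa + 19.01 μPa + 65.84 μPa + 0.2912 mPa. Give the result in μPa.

1236.85 μPa

In μPa:
  0.8608 mPa = 0.8608e3 μPa = 860.8
  19.01 μPa → 19.01
  65.84 μPa → 65.84
  0.2912 mPa = 0.2912e3 μPa = 291.2
Sum: 860.8 + 19.01 + 65.84 + 291.2 = 1236.85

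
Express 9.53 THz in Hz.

tera = 1e12, (no prefix) = 1e0; factor is 1e12.
9.53 × 1e12 = 9530000000000

9530000000000 Hz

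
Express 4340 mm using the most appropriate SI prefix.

4.34 m

= 4.34 m; mantissa already in [1, 1000).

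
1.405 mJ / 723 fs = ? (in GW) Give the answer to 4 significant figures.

1.943 GW

(1.405 × 10⁻³) / (723 × 10⁻¹⁵) = 0.00194329 × 10¹² W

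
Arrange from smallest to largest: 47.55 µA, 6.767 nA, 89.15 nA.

6.767 nA < 89.15 nA < 47.55 µA

47.55 µA = 0.00004755 A
6.767 nA = 0.000000006767 A
89.15 nA = 0.00000008915 A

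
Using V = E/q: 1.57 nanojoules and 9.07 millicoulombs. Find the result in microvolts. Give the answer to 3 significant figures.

(1.57 × 10^-9) / (9.07 × 10^-3) = 0.1731 × 10^-6 V

0.173 microvolts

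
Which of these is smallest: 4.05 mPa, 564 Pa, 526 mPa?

4.05 mPa = 0.00405 Pa
564 Pa = 564 Pa
526 mPa = 0.526 Pa

4.05 mPa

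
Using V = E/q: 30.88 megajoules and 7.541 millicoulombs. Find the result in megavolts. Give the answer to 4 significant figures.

(30.88 × 10⁶) / (7.541 × 10⁻³) = 4.09495 × 10⁹ V

4095 megavolts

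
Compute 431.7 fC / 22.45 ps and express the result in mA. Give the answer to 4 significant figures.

19.23 mA

(431.7e-15) / (22.45e-12) = 19.2294e-3 A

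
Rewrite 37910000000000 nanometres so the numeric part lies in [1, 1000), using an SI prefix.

37.91 kilometres

= 37.91 × 10^3 metres; 10^3 is kilo.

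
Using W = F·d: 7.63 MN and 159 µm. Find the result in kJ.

7.63 × 10^6 × 159 × 10^-6 = 1213.17 J

1.21317 kJ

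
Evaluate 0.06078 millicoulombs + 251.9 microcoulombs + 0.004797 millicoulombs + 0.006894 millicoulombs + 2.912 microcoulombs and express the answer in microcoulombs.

327.283 microcoulombs

In microcoulombs:
  0.06078 millicoulombs = 0.06078e3 microcoulombs = 60.78
  251.9 microcoulombs → 251.9
  0.004797 millicoulombs = 0.004797e3 microcoulombs = 4.797
  0.006894 millicoulombs = 0.006894e3 microcoulombs = 6.894
  2.912 microcoulombs → 2.912
Sum: 60.78 + 251.9 + 4.797 + 6.894 + 2.912 = 327.283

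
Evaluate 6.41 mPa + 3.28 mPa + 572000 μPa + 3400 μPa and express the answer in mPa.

585.09 mPa

In mPa:
  6.41 mPa → 6.41
  3.28 mPa → 3.28
  572000 μPa = 572000e-3 mPa = 572
  3400 μPa = 3400e-3 mPa = 3.4
Sum: 6.41 + 3.28 + 572 + 3.4 = 585.09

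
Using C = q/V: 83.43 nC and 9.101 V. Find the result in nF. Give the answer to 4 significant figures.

9.167 nF

(83.43 × 10^-9) / (9.101) = 9.16712 × 10^-9 F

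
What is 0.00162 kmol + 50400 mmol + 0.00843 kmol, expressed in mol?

60.45 mol

In mol:
  0.00162 kmol = 0.00162e3 mol = 1.62
  50400 mmol = 50400e-3 mol = 50.4
  0.00843 kmol = 0.00843e3 mol = 8.43
Sum: 1.62 + 50.4 + 8.43 = 60.45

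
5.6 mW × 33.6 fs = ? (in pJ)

5.6 × 10⁻³ × 33.6 × 10⁻¹⁵ = 188.16 × 10⁻¹⁸ J

0.00018816 pJ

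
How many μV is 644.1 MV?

mega = 1e6, micro = 1e-6; factor is 1e12.
644.1 × 1e12 = 644100000000000

644100000000000 μV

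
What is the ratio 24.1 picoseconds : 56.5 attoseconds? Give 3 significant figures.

427000

(24.1 × 10⁻¹²) / (56.5 × 10⁻¹⁸) = 0.4265 × 10⁶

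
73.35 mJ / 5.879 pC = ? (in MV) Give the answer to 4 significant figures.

(73.35 × 10^-3) / (5.879 × 10^-12) = 12.4766 × 10^9 V

12480 MV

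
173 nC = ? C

0.000000173 C

nano = 10⁻⁹, (no prefix) = 10⁰; factor is 10⁻⁹.
173 × 10⁻⁹ = 0.000000173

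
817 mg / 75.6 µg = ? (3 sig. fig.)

(817 × 10⁻³) / (75.6 × 10⁻⁶) = 10.81 × 10³

10800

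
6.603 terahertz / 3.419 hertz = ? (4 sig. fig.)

(6.603 × 10¹²) / (3.419) = 1.9313 × 10¹²

1931000000000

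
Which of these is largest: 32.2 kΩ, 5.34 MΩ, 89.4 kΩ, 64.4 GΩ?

64.4 GΩ

32.2 kΩ = 32200 Ω
5.34 MΩ = 5340000 Ω
89.4 kΩ = 89400 Ω
64.4 GΩ = 64400000000 Ω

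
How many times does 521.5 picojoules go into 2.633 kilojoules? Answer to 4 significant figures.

(2.633 × 10³) / (521.5 × 10⁻¹²) = 0.0050489 × 10¹⁵

5049000000000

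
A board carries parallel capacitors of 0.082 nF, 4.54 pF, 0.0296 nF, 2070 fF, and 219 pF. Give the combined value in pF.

In pF:
  0.082 nF = 0.082e3 pF = 82
  4.54 pF → 4.54
  0.0296 nF = 0.0296e3 pF = 29.6
  2070 fF = 2070e-3 pF = 2.07
  219 pF → 219
Sum: 82 + 4.54 + 29.6 + 2.07 + 219 = 337.21

337.21 pF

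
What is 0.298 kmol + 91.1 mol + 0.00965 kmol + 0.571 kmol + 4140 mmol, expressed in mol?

973.89 mol

In mol:
  0.298 kmol = 0.298 × 10^3 mol = 298
  91.1 mol → 91.1
  0.00965 kmol = 0.00965 × 10^3 mol = 9.65
  0.571 kmol = 0.571 × 10^3 mol = 571
  4140 mmol = 4140 × 10^-3 mol = 4.14
Sum: 298 + 91.1 + 9.65 + 571 + 4.14 = 973.89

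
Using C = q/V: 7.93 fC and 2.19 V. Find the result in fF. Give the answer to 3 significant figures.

3.62 fF

(7.93 × 10^-15) / (2.19) = 3.621 × 10^-15 F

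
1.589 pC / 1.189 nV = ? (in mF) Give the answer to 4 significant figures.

1.336 mF

(1.589 × 10⁻¹²) / (1.189 × 10⁻⁹) = 1.33642 × 10⁻³ F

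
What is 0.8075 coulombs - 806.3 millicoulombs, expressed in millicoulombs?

1.2 millicoulombs

In millicoulombs:
  0.8075 coulombs = 0.8075 × 10^3 millicoulombs = 807.5
  806.3 millicoulombs → 806.3
Difference: 807.5 - 806.3 = 1.2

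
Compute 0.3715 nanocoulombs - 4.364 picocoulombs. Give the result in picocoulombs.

In picocoulombs:
  0.3715 nanocoulombs = 0.3715 × 10³ picocoulombs = 371.5
  4.364 picocoulombs → 4.364
Difference: 371.5 - 4.364 = 367.136

367.136 picocoulombs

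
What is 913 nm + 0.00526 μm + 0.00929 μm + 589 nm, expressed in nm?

In nm:
  913 nm → 913
  0.00526 μm = 0.00526e3 nm = 5.26
  0.00929 μm = 0.00929e3 nm = 9.29
  589 nm → 589
Sum: 913 + 5.26 + 9.29 + 589 = 1516.55

1516.55 nm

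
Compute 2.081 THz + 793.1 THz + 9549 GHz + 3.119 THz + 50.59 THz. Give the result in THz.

In THz:
  2.081 THz → 2.081
  793.1 THz → 793.1
  9549 GHz = 9549 × 10⁻³ THz = 9.549
  3.119 THz → 3.119
  50.59 THz → 50.59
Sum: 2.081 + 793.1 + 9.549 + 3.119 + 50.59 = 858.439

858.439 THz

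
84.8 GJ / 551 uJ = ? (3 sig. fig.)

154000000000000

(84.8 × 10⁹) / (551 × 10⁻⁶) = 0.1539 × 10¹⁵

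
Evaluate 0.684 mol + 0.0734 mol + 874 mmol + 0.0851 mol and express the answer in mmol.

In mmol:
  0.684 mol = 0.684 × 10³ mmol = 684
  0.0734 mol = 0.0734 × 10³ mmol = 73.4
  874 mmol → 874
  0.0851 mol = 0.0851 × 10³ mmol = 85.1
Sum: 684 + 73.4 + 874 + 85.1 = 1716.5

1716.5 mmol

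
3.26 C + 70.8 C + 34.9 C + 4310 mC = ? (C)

113.27 C

In C:
  3.26 C → 3.26
  70.8 C → 70.8
  34.9 C → 34.9
  4310 mC = 4310 × 10⁻³ C = 4.31
Sum: 3.26 + 70.8 + 34.9 + 4.31 = 113.27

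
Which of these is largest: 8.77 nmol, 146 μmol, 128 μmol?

146 μmol

8.77 nmol = 0.00000000877 mol
146 μmol = 0.000146 mol
128 μmol = 0.000128 mol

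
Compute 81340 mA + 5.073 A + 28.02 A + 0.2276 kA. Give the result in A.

In A:
  81340 mA = 81340 × 10^-3 A = 81.34
  5.073 A → 5.073
  28.02 A → 28.02
  0.2276 kA = 0.2276 × 10^3 A = 227.6
Sum: 81.34 + 5.073 + 28.02 + 227.6 = 342.033

342.033 A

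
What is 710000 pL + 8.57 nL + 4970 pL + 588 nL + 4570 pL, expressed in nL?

1316.11 nL

In nL:
  710000 pL = 710000 × 10^-3 nL = 710
  8.57 nL → 8.57
  4970 pL = 4970 × 10^-3 nL = 4.97
  588 nL → 588
  4570 pL = 4570 × 10^-3 nL = 4.57
Sum: 710 + 8.57 + 4.97 + 588 + 4.57 = 1316.11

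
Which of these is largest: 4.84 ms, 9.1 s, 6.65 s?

4.84 ms = 0.00484 s
9.1 s = 9.1 s
6.65 s = 6.65 s

9.1 s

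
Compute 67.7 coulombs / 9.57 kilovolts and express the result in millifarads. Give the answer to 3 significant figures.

7.07 millifarads

(67.7) / (9.57 × 10^3) = 7.0742 × 10^-3 F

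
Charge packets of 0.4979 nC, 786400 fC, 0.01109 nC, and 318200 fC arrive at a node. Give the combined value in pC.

In pC:
  0.4979 nC = 0.4979e3 pC = 497.9
  786400 fC = 786400e-3 pC = 786.4
  0.01109 nC = 0.01109e3 pC = 11.09
  318200 fC = 318200e-3 pC = 318.2
Sum: 497.9 + 786.4 + 11.09 + 318.2 = 1613.59

1613.59 pC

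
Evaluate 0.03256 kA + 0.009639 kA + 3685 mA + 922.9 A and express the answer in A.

In A:
  0.03256 kA = 0.03256 × 10³ A = 32.56
  0.009639 kA = 0.009639 × 10³ A = 9.639
  3685 mA = 3685 × 10⁻³ A = 3.685
  922.9 A → 922.9
Sum: 32.56 + 9.639 + 3.685 + 922.9 = 968.784

968.784 A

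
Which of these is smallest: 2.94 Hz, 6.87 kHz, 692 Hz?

2.94 Hz

2.94 Hz = 2.94 Hz
6.87 kHz = 6870 Hz
692 Hz = 692 Hz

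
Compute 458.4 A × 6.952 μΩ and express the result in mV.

3.1867968 mV

458.4 × 6.952e-6 = 3186.7968e-6 V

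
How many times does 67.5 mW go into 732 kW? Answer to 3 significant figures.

10800000

(732e3) / (67.5e-3) = 10.84e6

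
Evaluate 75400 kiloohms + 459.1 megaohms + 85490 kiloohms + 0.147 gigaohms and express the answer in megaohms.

766.99 megaohms

In megaohms:
  75400 kiloohms = 75400 × 10⁻³ megaohms = 75.4
  459.1 megaohms → 459.1
  85490 kiloohms = 85490 × 10⁻³ megaohms = 85.49
  0.147 gigaohms = 0.147 × 10³ megaohms = 147
Sum: 75.4 + 459.1 + 85.49 + 147 = 766.99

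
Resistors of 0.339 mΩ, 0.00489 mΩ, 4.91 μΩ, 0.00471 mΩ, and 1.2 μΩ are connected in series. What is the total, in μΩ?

In μΩ:
  0.339 mΩ = 0.339 × 10^3 μΩ = 339
  0.00489 mΩ = 0.00489 × 10^3 μΩ = 4.89
  4.91 μΩ → 4.91
  0.00471 mΩ = 0.00471 × 10^3 μΩ = 4.71
  1.2 μΩ → 1.2
Sum: 339 + 4.89 + 4.91 + 4.71 + 1.2 = 354.71

354.71 μΩ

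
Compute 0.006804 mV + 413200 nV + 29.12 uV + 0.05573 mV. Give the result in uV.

504.854 uV

In uV:
  0.006804 mV = 0.006804 × 10³ uV = 6.804
  413200 nV = 413200 × 10⁻³ uV = 413.2
  29.12 uV → 29.12
  0.05573 mV = 0.05573 × 10³ uV = 55.73
Sum: 6.804 + 413.2 + 29.12 + 55.73 = 504.854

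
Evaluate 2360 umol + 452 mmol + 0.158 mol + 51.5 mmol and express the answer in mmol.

663.86 mmol

In mmol:
  2360 umol = 2360 × 10⁻³ mmol = 2.36
  452 mmol → 452
  0.158 mol = 0.158 × 10³ mmol = 158
  51.5 mmol → 51.5
Sum: 2.36 + 452 + 158 + 51.5 = 663.86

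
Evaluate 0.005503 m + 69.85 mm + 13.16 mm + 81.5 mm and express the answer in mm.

170.013 mm

In mm:
  0.005503 m = 0.005503 × 10³ mm = 5.503
  69.85 mm → 69.85
  13.16 mm → 13.16
  81.5 mm → 81.5
Sum: 5.503 + 69.85 + 13.16 + 81.5 = 170.013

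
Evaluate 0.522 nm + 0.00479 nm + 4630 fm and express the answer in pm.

531.42 pm

In pm:
  0.522 nm = 0.522 × 10^3 pm = 522
  0.00479 nm = 0.00479 × 10^3 pm = 4.79
  4630 fm = 4630 × 10^-3 pm = 4.63
Sum: 522 + 4.79 + 4.63 = 531.42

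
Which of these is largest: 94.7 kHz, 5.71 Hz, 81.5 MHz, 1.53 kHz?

94.7 kHz = 94700 Hz
5.71 Hz = 5.71 Hz
81.5 MHz = 81500000 Hz
1.53 kHz = 1530 Hz

81.5 MHz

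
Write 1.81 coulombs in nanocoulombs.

(no prefix) = 10⁰, nano = 10⁻⁹; factor is 10⁹.
1.81 × 10⁹ = 1810000000

1810000000 nanocoulombs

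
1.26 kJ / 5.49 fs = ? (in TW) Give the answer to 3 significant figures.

230000 TW

(1.26 × 10^3) / (5.49 × 10^-15) = 0.22951 × 10^18 W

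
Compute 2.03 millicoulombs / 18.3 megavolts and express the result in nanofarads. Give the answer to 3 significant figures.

0.111 nanofarads

(2.03 × 10⁻³) / (18.3 × 10⁶) = 0.11093 × 10⁻⁹ F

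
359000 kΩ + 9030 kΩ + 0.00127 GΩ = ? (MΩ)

369.3 MΩ

In MΩ:
  359000 kΩ = 359000 × 10⁻³ MΩ = 359
  9030 kΩ = 9030 × 10⁻³ MΩ = 9.03
  0.00127 GΩ = 0.00127 × 10³ MΩ = 1.27
Sum: 359 + 9.03 + 1.27 = 369.3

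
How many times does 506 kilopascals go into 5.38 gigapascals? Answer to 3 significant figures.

(5.38 × 10⁹) / (506 × 10³) = 0.01063 × 10⁶

10600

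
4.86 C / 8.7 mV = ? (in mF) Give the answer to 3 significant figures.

(4.86) / (8.7 × 10⁻³) = 0.55862 × 10³ F

559000 mF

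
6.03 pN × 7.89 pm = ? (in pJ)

6.03e-12 × 7.89e-12 = 47.5767e-24 J

0.0000000000475767 pJ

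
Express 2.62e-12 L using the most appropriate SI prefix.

2.62 pL

= 2.62e-12 L; 1e-12 is pico.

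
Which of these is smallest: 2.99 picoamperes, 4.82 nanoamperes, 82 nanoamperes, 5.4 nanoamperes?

2.99 picoamperes = 0.00000000000299 amperes
4.82 nanoamperes = 0.00000000482 amperes
82 nanoamperes = 0.000000082 amperes
5.4 nanoamperes = 0.0000000054 amperes

2.99 picoamperes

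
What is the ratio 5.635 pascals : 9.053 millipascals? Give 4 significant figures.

(5.635) / (9.053 × 10^-3) = 0.62245 × 10^3

622.4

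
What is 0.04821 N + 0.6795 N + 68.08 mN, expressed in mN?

In mN:
  0.04821 N = 0.04821e3 mN = 48.21
  0.6795 N = 0.6795e3 mN = 679.5
  68.08 mN → 68.08
Sum: 48.21 + 679.5 + 68.08 = 795.79

795.79 mN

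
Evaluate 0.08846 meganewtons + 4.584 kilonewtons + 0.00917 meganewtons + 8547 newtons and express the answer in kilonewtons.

110.761 kilonewtons

In kilonewtons:
  0.08846 meganewtons = 0.08846 × 10^3 kilonewtons = 88.46
  4.584 kilonewtons → 4.584
  0.00917 meganewtons = 0.00917 × 10^3 kilonewtons = 9.17
  8547 newtons = 8547 × 10^-3 kilonewtons = 8.547
Sum: 88.46 + 4.584 + 9.17 + 8.547 = 110.761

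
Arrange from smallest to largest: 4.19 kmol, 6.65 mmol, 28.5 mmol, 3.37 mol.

4.19 kmol = 4190 mol
6.65 mmol = 0.00665 mol
28.5 mmol = 0.0285 mol
3.37 mol = 3.37 mol

6.65 mmol < 28.5 mmol < 3.37 mol < 4.19 kmol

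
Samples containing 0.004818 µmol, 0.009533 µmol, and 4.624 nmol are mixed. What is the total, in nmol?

18.975 nmol

In nmol:
  0.004818 µmol = 0.004818 × 10^3 nmol = 4.818
  0.009533 µmol = 0.009533 × 10^3 nmol = 9.533
  4.624 nmol → 4.624
Sum: 4.818 + 9.533 + 4.624 = 18.975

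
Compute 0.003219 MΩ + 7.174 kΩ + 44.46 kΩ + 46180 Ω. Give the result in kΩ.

101.033 kΩ

In kΩ:
  0.003219 MΩ = 0.003219 × 10³ kΩ = 3.219
  7.174 kΩ → 7.174
  44.46 kΩ → 44.46
  46180 Ω = 46180 × 10⁻³ kΩ = 46.18
Sum: 3.219 + 7.174 + 44.46 + 46.18 = 101.033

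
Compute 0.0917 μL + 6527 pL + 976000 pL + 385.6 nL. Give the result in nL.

In nL:
  0.0917 μL = 0.0917e3 nL = 91.7
  6527 pL = 6527e-3 nL = 6.527
  976000 pL = 976000e-3 nL = 976
  385.6 nL → 385.6
Sum: 91.7 + 6.527 + 976 + 385.6 = 1459.827

1459.827 nL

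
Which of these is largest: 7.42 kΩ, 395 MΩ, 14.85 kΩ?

7.42 kΩ = 7420 Ω
395 MΩ = 395000000 Ω
14.85 kΩ = 14850 Ω

395 MΩ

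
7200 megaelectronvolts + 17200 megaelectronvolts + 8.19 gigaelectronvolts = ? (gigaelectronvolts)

In gigaelectronvolts:
  7200 megaelectronvolts = 7200e-3 gigaelectronvolts = 7.2
  17200 megaelectronvolts = 17200e-3 gigaelectronvolts = 17.2
  8.19 gigaelectronvolts → 8.19
Sum: 7.2 + 17.2 + 8.19 = 32.59

32.59 gigaelectronvolts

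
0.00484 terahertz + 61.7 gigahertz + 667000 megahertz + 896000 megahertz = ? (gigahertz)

In gigahertz:
  0.00484 terahertz = 0.00484 × 10^3 gigahertz = 4.84
  61.7 gigahertz → 61.7
  667000 megahertz = 667000 × 10^-3 gigahertz = 667
  896000 megahertz = 896000 × 10^-3 gigahertz = 896
Sum: 4.84 + 61.7 + 667 + 896 = 1629.54

1629.54 gigahertz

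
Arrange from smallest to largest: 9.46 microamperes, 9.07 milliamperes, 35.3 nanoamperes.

35.3 nanoamperes < 9.46 microamperes < 9.07 milliamperes

9.46 microamperes = 0.00000946 amperes
9.07 milliamperes = 0.00907 amperes
35.3 nanoamperes = 0.0000000353 amperes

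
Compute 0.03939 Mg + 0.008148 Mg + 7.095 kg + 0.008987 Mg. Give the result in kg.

In kg:
  0.03939 Mg = 0.03939 × 10³ kg = 39.39
  0.008148 Mg = 0.008148 × 10³ kg = 8.148
  7.095 kg → 7.095
  0.008987 Mg = 0.008987 × 10³ kg = 8.987
Sum: 39.39 + 8.148 + 7.095 + 8.987 = 63.62

63.62 kg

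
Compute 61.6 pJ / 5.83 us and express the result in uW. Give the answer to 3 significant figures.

10.6 uW

(61.6 × 10^-12) / (5.83 × 10^-6) = 10.566 × 10^-6 W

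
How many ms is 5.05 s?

5050 ms

(no prefix) = 10⁰, milli = 10⁻³; factor is 10³.
5.05 × 10³ = 5050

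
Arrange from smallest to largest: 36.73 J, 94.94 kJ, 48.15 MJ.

36.73 J = 36.73 J
94.94 kJ = 94940 J
48.15 MJ = 48150000 J

36.73 J < 94.94 kJ < 48.15 MJ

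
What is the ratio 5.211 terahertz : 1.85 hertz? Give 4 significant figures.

(5.211 × 10^12) / (1.85) = 2.8168 × 10^12

2817000000000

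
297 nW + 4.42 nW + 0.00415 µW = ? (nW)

In nW:
  297 nW → 297
  4.42 nW → 4.42
  0.00415 µW = 0.00415 × 10^3 nW = 4.15
Sum: 297 + 4.42 + 4.15 = 305.57

305.57 nW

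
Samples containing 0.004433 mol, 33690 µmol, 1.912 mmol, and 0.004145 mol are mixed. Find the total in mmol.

44.18 mmol

In mmol:
  0.004433 mol = 0.004433 × 10^3 mmol = 4.433
  33690 µmol = 33690 × 10^-3 mmol = 33.69
  1.912 mmol → 1.912
  0.004145 mol = 0.004145 × 10^3 mmol = 4.145
Sum: 4.433 + 33.69 + 1.912 + 4.145 = 44.18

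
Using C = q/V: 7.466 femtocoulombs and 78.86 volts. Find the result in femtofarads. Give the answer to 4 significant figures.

(7.466 × 10⁻¹⁵) / (78.86) = 0.0946741 × 10⁻¹⁵ F

0.09467 femtofarads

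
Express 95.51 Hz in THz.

0.00000000009551 THz

(no prefix) = 1e0, tera = 1e12; factor is 1e-12.
95.51 × 1e-12 = 0.00000000009551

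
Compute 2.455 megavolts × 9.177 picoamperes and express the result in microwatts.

2.455 × 10^6 × 9.177 × 10^-12 = 22.529535 × 10^-6 W

22.529535 microwatts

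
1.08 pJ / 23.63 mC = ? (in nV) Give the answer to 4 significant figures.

(1.08 × 10⁻¹²) / (23.63 × 10⁻³) = 0.0457046 × 10⁻⁹ V

0.04570 nV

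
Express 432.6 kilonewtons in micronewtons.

kilo = 10³, micro = 10⁻⁶; factor is 10⁹.
432.6 × 10⁹ = 432600000000

432600000000 micronewtons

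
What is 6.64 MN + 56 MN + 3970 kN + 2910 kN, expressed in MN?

69.52 MN

In MN:
  6.64 MN → 6.64
  56 MN → 56
  3970 kN = 3970 × 10⁻³ MN = 3.97
  2910 kN = 2910 × 10⁻³ MN = 2.91
Sum: 6.64 + 56 + 3.97 + 2.91 = 69.52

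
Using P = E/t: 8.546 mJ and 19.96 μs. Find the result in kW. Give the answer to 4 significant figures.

0.4282 kW

(8.546 × 10^-3) / (19.96 × 10^-6) = 0.428156 × 10^3 W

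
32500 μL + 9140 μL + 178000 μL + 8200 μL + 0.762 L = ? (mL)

In mL:
  32500 μL = 32500 × 10^-3 mL = 32.5
  9140 μL = 9140 × 10^-3 mL = 9.14
  178000 μL = 178000 × 10^-3 mL = 178
  8200 μL = 8200 × 10^-3 mL = 8.2
  0.762 L = 0.762 × 10^3 mL = 762
Sum: 32.5 + 9.14 + 178 + 8.2 + 762 = 989.84

989.84 mL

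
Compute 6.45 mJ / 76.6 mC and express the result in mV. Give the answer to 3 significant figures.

84.2 mV

(6.45 × 10^-3) / (76.6 × 10^-3) = 0.084204 V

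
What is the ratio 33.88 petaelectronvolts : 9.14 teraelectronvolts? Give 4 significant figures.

(33.88e15) / (9.14e12) = 3.7068e3

3707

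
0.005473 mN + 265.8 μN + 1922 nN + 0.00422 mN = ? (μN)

277.415 μN

In μN:
  0.005473 mN = 0.005473 × 10³ μN = 5.473
  265.8 μN → 265.8
  1922 nN = 1922 × 10⁻³ μN = 1.922
  0.00422 mN = 0.00422 × 10³ μN = 4.22
Sum: 5.473 + 265.8 + 1.922 + 4.22 = 277.415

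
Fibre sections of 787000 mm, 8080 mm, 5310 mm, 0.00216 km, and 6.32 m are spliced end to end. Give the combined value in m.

In m:
  787000 mm = 787000 × 10⁻³ m = 787
  8080 mm = 8080 × 10⁻³ m = 8.08
  5310 mm = 5310 × 10⁻³ m = 5.31
  0.00216 km = 0.00216 × 10³ m = 2.16
  6.32 m → 6.32
Sum: 787 + 8.08 + 5.31 + 2.16 + 6.32 = 808.87

808.87 m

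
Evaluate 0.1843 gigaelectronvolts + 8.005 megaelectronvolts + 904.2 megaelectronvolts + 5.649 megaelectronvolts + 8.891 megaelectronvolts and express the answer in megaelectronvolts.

1111.045 megaelectronvolts

In megaelectronvolts:
  0.1843 gigaelectronvolts = 0.1843 × 10³ megaelectronvolts = 184.3
  8.005 megaelectronvolts → 8.005
  904.2 megaelectronvolts → 904.2
  5.649 megaelectronvolts → 5.649
  8.891 megaelectronvolts → 8.891
Sum: 184.3 + 8.005 + 904.2 + 5.649 + 8.891 = 1111.045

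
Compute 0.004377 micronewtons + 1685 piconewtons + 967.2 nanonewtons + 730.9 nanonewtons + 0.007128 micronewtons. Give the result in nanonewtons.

1711.29 nanonewtons

In nanonewtons:
  0.004377 micronewtons = 0.004377 × 10³ nanonewtons = 4.377
  1685 piconewtons = 1685 × 10⁻³ nanonewtons = 1.685
  967.2 nanonewtons → 967.2
  730.9 nanonewtons → 730.9
  0.007128 micronewtons = 0.007128 × 10³ nanonewtons = 7.128
Sum: 4.377 + 1.685 + 967.2 + 730.9 + 7.128 = 1711.29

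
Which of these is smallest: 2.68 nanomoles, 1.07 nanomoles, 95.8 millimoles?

1.07 nanomoles

2.68 nanomoles = 0.00000000268 moles
1.07 nanomoles = 0.00000000107 moles
95.8 millimoles = 0.0958 moles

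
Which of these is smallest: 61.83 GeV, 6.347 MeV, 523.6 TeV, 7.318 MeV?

6.347 MeV

61.83 GeV = 61830000000 eV
6.347 MeV = 6347000 eV
523.6 TeV = 523600000000000 eV
7.318 MeV = 7318000 eV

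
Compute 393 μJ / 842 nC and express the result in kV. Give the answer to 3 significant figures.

(393 × 10⁻⁶) / (842 × 10⁻⁹) = 0.46675 × 10³ V

0.467 kV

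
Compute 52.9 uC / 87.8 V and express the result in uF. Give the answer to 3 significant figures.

0.603 uF

(52.9 × 10^-6) / (87.8) = 0.60251 × 10^-6 F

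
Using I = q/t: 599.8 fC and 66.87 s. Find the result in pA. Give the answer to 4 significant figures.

(599.8 × 10⁻¹⁵) / (66.87) = 8.96964 × 10⁻¹⁵ A

0.008970 pA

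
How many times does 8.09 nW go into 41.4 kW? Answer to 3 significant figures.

5120000000000

(41.4 × 10^3) / (8.09 × 10^-9) = 5.117 × 10^12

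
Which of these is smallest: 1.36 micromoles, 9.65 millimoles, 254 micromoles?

1.36 micromoles

1.36 micromoles = 0.00000136 moles
9.65 millimoles = 0.00965 moles
254 micromoles = 0.000254 moles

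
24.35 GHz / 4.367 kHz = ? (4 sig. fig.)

5576000

(24.35e9) / (4.367e3) = 5.5759e6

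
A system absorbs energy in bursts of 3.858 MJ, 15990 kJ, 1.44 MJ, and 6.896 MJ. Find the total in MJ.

In MJ:
  3.858 MJ → 3.858
  15990 kJ = 15990 × 10^-3 MJ = 15.99
  1.44 MJ → 1.44
  6.896 MJ → 6.896
Sum: 3.858 + 15.99 + 1.44 + 6.896 = 28.184

28.184 MJ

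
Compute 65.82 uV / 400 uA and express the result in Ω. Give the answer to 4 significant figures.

(65.82 × 10^-6) / (400 × 10^-6) = 0.16455 Ω

0.1646 Ω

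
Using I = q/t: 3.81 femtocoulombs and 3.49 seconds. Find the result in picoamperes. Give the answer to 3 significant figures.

0.00109 picoamperes

(3.81 × 10⁻¹⁵) / (3.49) = 1.0917 × 10⁻¹⁵ A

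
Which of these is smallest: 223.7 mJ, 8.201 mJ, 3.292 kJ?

223.7 mJ = 0.2237 J
8.201 mJ = 0.008201 J
3.292 kJ = 3292 J

8.201 mJ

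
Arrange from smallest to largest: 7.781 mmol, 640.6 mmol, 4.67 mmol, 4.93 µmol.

7.781 mmol = 0.007781 mol
640.6 mmol = 0.6406 mol
4.67 mmol = 0.00467 mol
4.93 µmol = 0.00000493 mol

4.93 µmol < 4.67 mmol < 7.781 mmol < 640.6 mmol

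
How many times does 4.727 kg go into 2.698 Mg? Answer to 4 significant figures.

570.8

(2.698 × 10^6) / (4.727 × 10^3) = 0.57076 × 10^3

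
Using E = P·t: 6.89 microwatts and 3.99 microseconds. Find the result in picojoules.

27.4911 picojoules

6.89 × 10^-6 × 3.99 × 10^-6 = 27.4911 × 10^-12 J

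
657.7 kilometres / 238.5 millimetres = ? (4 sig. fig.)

(657.7 × 10^3) / (238.5 × 10^-3) = 2.7577 × 10^6

2758000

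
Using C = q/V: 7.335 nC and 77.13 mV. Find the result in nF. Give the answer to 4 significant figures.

(7.335 × 10^-9) / (77.13 × 10^-3) = 0.0950992 × 10^-6 F

95.10 nF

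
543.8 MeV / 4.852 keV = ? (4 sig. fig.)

(543.8 × 10^6) / (4.852 × 10^3) = 112.08 × 10^3

112100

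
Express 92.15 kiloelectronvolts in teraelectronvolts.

0.00000009215 teraelectronvolts

kilo = 1e3, tera = 1e12; factor is 1e-9.
92.15 × 1e-9 = 0.00000009215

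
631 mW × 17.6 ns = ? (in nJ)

11.1056 nJ

631e-3 × 17.6e-9 = 11105.6e-12 J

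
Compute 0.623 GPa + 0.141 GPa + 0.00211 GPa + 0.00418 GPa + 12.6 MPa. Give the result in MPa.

In MPa:
  0.623 GPa = 0.623e3 MPa = 623
  0.141 GPa = 0.141e3 MPa = 141
  0.00211 GPa = 0.00211e3 MPa = 2.11
  0.00418 GPa = 0.00418e3 MPa = 4.18
  12.6 MPa → 12.6
Sum: 623 + 141 + 2.11 + 4.18 + 12.6 = 782.89

782.89 MPa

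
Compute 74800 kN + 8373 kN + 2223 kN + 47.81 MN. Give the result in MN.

133.206 MN

In MN:
  74800 kN = 74800 × 10^-3 MN = 74.8
  8373 kN = 8373 × 10^-3 MN = 8.373
  2223 kN = 2223 × 10^-3 MN = 2.223
  47.81 MN → 47.81
Sum: 74.8 + 8.373 + 2.223 + 47.81 = 133.206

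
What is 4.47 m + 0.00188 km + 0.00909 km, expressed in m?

15.44 m

In m:
  4.47 m → 4.47
  0.00188 km = 0.00188 × 10^3 m = 1.88
  0.00909 km = 0.00909 × 10^3 m = 9.09
Sum: 4.47 + 1.88 + 9.09 = 15.44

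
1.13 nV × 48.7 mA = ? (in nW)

0.055031 nW

1.13 × 10⁻⁹ × 48.7 × 10⁻³ = 55.031 × 10⁻¹² W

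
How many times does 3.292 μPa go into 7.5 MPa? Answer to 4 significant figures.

(7.5 × 10⁶) / (3.292 × 10⁻⁶) = 2.2783 × 10¹²

2278000000000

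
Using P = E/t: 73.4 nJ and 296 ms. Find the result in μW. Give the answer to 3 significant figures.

0.248 μW

(73.4 × 10^-9) / (296 × 10^-3) = 0.24797 × 10^-6 W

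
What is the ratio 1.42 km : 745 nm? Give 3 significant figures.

1910000000

(1.42 × 10³) / (745 × 10⁻⁹) = 0.001906 × 10¹²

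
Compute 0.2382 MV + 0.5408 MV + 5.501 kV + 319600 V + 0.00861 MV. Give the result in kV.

1112.711 kV

In kV:
  0.2382 MV = 0.2382 × 10³ kV = 238.2
  0.5408 MV = 0.5408 × 10³ kV = 540.8
  5.501 kV → 5.501
  319600 V = 319600 × 10⁻³ kV = 319.6
  0.00861 MV = 0.00861 × 10³ kV = 8.61
Sum: 238.2 + 540.8 + 5.501 + 319.6 + 8.61 = 1112.711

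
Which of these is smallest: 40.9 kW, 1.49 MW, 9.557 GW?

40.9 kW

40.9 kW = 40900 W
1.49 MW = 1490000 W
9.557 GW = 9557000000 W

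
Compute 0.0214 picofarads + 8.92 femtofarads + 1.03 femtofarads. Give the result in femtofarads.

31.35 femtofarads

In femtofarads:
  0.0214 picofarads = 0.0214 × 10^3 femtofarads = 21.4
  8.92 femtofarads → 8.92
  1.03 femtofarads → 1.03
Sum: 21.4 + 8.92 + 1.03 = 31.35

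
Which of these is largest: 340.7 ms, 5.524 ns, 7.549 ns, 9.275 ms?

340.7 ms

340.7 ms = 0.3407 s
5.524 ns = 0.000000005524 s
7.549 ns = 0.000000007549 s
9.275 ms = 0.009275 s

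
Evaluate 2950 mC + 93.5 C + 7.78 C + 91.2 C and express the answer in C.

In C:
  2950 mC = 2950e-3 C = 2.95
  93.5 C → 93.5
  7.78 C → 7.78
  91.2 C → 91.2
Sum: 2.95 + 93.5 + 7.78 + 91.2 = 195.43

195.43 C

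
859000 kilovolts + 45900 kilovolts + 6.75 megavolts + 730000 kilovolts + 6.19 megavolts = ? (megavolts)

In megavolts:
  859000 kilovolts = 859000e-3 megavolts = 859
  45900 kilovolts = 45900e-3 megavolts = 45.9
  6.75 megavolts → 6.75
  730000 kilovolts = 730000e-3 megavolts = 730
  6.19 megavolts → 6.19
Sum: 859 + 45.9 + 6.75 + 730 + 6.19 = 1647.84

1647.84 megavolts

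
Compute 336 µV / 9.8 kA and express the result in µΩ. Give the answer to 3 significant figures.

0.0343 µΩ

(336 × 10⁻⁶) / (9.8 × 10³) = 34.286 × 10⁻⁹ Ω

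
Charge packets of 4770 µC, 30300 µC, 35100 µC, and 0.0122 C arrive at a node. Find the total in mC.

In mC:
  4770 µC = 4770 × 10⁻³ mC = 4.77
  30300 µC = 30300 × 10⁻³ mC = 30.3
  35100 µC = 35100 × 10⁻³ mC = 35.1
  0.0122 C = 0.0122 × 10³ mC = 12.2
Sum: 4.77 + 30.3 + 35.1 + 12.2 = 82.37

82.37 mC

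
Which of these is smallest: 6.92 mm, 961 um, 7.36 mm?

6.92 mm = 0.00692 m
961 um = 0.000961 m
7.36 mm = 0.00736 m

961 um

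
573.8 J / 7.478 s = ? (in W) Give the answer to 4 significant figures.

(573.8) / (7.478) = 76.7317 W

76.73 W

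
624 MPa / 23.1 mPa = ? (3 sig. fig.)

(624e6) / (23.1e-3) = 27.01e9

27000000000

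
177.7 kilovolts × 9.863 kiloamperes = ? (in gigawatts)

1.7526551 gigawatts

177.7 × 10^3 × 9.863 × 10^3 = 1752.6551 × 10^6 W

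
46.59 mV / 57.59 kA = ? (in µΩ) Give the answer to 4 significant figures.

(46.59 × 10⁻³) / (57.59 × 10³) = 0.808995 × 10⁻⁶ Ω

0.8090 µΩ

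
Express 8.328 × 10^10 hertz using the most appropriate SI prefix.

= 83.28 × 10^9 hertz; 10^9 is giga.

83.28 gigahertz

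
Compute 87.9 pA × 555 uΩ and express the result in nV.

87.9 × 10^-12 × 555 × 10^-6 = 48784.5 × 10^-18 V

0.0000487845 nV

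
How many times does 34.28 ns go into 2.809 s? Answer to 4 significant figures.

(2.809) / (34.28 × 10⁻⁹) = 0.081943 × 10⁹

81940000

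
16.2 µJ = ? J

0.0000162 J

micro = 1e-6, (no prefix) = 1e0; factor is 1e-6.
16.2 × 1e-6 = 0.0000162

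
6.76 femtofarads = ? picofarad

0.00676 picofarads

femto = 10^-15, pico = 10^-12; factor is 10^-3.
6.76 × 10^-3 = 0.00676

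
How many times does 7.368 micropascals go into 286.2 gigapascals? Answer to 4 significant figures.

(286.2 × 10^9) / (7.368 × 10^-6) = 38.844 × 10^15

38840000000000000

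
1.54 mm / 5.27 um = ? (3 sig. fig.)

292

(1.54 × 10⁻³) / (5.27 × 10⁻⁶) = 0.2922 × 10³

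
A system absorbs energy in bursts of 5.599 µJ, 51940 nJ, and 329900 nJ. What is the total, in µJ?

In µJ:
  5.599 µJ → 5.599
  51940 nJ = 51940e-3 µJ = 51.94
  329900 nJ = 329900e-3 µJ = 329.9
Sum: 5.599 + 51.94 + 329.9 = 387.439

387.439 µJ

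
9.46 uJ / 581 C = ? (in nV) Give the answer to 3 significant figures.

(9.46 × 10⁻⁶) / (581) = 0.016282 × 10⁻⁶ V

16.3 nV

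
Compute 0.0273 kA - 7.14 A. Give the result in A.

In A:
  0.0273 kA = 0.0273 × 10^3 A = 27.3
  7.14 A → 7.14
Difference: 27.3 - 7.14 = 20.16

20.16 A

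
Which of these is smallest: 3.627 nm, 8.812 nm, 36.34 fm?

36.34 fm

3.627 nm = 0.000000003627 m
8.812 nm = 0.000000008812 m
36.34 fm = 0.00000000000003634 m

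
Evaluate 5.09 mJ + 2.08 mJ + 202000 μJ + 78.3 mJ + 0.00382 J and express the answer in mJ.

291.29 mJ

In mJ:
  5.09 mJ → 5.09
  2.08 mJ → 2.08
  202000 μJ = 202000 × 10^-3 mJ = 202
  78.3 mJ → 78.3
  0.00382 J = 0.00382 × 10^3 mJ = 3.82
Sum: 5.09 + 2.08 + 202 + 78.3 + 3.82 = 291.29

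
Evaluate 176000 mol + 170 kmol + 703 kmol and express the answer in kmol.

1049 kmol

In kmol:
  176000 mol = 176000 × 10^-3 kmol = 176
  170 kmol → 170
  703 kmol → 703
Sum: 176 + 170 + 703 = 1049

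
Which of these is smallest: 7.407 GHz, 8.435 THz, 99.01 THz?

7.407 GHz = 7407000000 Hz
8.435 THz = 8435000000000 Hz
99.01 THz = 99010000000000 Hz

7.407 GHz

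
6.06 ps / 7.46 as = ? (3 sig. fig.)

(6.06e-12) / (7.46e-18) = 0.8123e6

812000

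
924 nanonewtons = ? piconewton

nano = 10⁻⁹, pico = 10⁻¹²; factor is 10³.
924 × 10³ = 924000

924000 piconewtons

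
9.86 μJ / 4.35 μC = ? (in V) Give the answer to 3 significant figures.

(9.86 × 10⁻⁶) / (4.35 × 10⁻⁶) = 2.2667 V

2.27 V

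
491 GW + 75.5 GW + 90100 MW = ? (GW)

In GW:
  491 GW → 491
  75.5 GW → 75.5
  90100 MW = 90100 × 10^-3 GW = 90.1
Sum: 491 + 75.5 + 90.1 = 656.6

656.6 GW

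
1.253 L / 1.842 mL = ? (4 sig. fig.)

680.2

(1.253) / (1.842e-3) = 0.68024e3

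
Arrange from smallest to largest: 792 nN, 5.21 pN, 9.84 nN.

792 nN = 0.000000792 N
5.21 pN = 0.00000000000521 N
9.84 nN = 0.00000000984 N

5.21 pN < 9.84 nN < 792 nN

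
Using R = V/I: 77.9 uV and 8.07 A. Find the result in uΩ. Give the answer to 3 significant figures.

9.65 uΩ

(77.9 × 10⁻⁶) / (8.07) = 9.653 × 10⁻⁶ Ω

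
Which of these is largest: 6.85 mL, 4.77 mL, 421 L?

6.85 mL = 0.00685 L
4.77 mL = 0.00477 L
421 L = 421 L

421 L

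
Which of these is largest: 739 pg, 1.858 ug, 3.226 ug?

3.226 ug

739 pg = 0.000000000739 g
1.858 ug = 0.000001858 g
3.226 ug = 0.000003226 g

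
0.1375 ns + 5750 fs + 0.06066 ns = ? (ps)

203.91 ps

In ps:
  0.1375 ns = 0.1375 × 10³ ps = 137.5
  5750 fs = 5750 × 10⁻³ ps = 5.75
  0.06066 ns = 0.06066 × 10³ ps = 60.66
Sum: 137.5 + 5.75 + 60.66 = 203.91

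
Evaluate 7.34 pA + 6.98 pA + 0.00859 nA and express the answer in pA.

In pA:
  7.34 pA → 7.34
  6.98 pA → 6.98
  0.00859 nA = 0.00859 × 10^3 pA = 8.59
Sum: 7.34 + 6.98 + 8.59 = 22.91

22.91 pA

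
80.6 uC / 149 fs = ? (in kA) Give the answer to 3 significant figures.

541000 kA

(80.6e-6) / (149e-15) = 0.54094e9 A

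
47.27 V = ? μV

(no prefix) = 1e0, micro = 1e-6; factor is 1e6.
47.27 × 1e6 = 47270000

47270000 μV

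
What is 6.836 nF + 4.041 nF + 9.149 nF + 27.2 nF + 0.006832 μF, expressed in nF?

In nF:
  6.836 nF → 6.836
  4.041 nF → 4.041
  9.149 nF → 9.149
  27.2 nF → 27.2
  0.006832 μF = 0.006832 × 10^3 nF = 6.832
Sum: 6.836 + 4.041 + 9.149 + 27.2 + 6.832 = 54.058

54.058 nF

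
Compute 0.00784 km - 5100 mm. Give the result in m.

2.74 m

In m:
  0.00784 km = 0.00784e3 m = 7.84
  5100 mm = 5100e-3 m = 5.1
Difference: 7.84 - 5.1 = 2.74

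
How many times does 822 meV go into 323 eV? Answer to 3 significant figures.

393

(323) / (822 × 10⁻³) = 0.3929 × 10³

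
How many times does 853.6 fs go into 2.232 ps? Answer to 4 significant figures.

2.615

(2.232 × 10^-12) / (853.6 × 10^-15) = 0.0026148 × 10^3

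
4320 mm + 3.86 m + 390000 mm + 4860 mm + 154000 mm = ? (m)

In m:
  4320 mm = 4320 × 10⁻³ m = 4.32
  3.86 m → 3.86
  390000 mm = 390000 × 10⁻³ m = 390
  4860 mm = 4860 × 10⁻³ m = 4.86
  154000 mm = 154000 × 10⁻³ m = 154
Sum: 4.32 + 3.86 + 390 + 4.86 + 154 = 557.04

557.04 m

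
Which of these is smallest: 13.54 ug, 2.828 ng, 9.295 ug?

13.54 ug = 0.00001354 g
2.828 ng = 0.000000002828 g
9.295 ug = 0.000009295 g

2.828 ng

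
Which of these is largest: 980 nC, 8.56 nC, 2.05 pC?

980 nC

980 nC = 0.00000098 C
8.56 nC = 0.00000000856 C
2.05 pC = 0.00000000000205 C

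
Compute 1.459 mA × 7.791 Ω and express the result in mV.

11.367069 mV

1.459 × 10^-3 × 7.791 = 11.367069 × 10^-3 V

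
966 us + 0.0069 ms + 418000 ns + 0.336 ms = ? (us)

1726.9 us

In us:
  966 us → 966
  0.0069 ms = 0.0069e3 us = 6.9
  418000 ns = 418000e-3 us = 418
  0.336 ms = 0.336e3 us = 336
Sum: 966 + 6.9 + 418 + 336 = 1726.9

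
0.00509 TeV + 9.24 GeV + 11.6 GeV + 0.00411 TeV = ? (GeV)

30.04 GeV

In GeV:
  0.00509 TeV = 0.00509e3 GeV = 5.09
  9.24 GeV → 9.24
  11.6 GeV → 11.6
  0.00411 TeV = 0.00411e3 GeV = 4.11
Sum: 5.09 + 9.24 + 11.6 + 4.11 = 30.04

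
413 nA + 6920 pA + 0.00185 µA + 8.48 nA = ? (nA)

In nA:
  413 nA → 413
  6920 pA = 6920 × 10^-3 nA = 6.92
  0.00185 µA = 0.00185 × 10^3 nA = 1.85
  8.48 nA → 8.48
Sum: 413 + 6.92 + 1.85 + 8.48 = 430.25

430.25 nA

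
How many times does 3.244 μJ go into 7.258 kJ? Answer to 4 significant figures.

(7.258e3) / (3.244e-6) = 2.2374e9

2237000000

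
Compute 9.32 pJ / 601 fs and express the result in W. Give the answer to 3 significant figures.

(9.32 × 10⁻¹²) / (601 × 10⁻¹⁵) = 0.015507 × 10³ W

15.5 W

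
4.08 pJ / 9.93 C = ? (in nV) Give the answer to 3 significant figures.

0.000411 nV

(4.08e-12) / (9.93) = 0.41088e-12 V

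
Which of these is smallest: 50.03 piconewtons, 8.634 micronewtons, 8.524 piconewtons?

8.524 piconewtons

50.03 piconewtons = 0.00000000005003 newtons
8.634 micronewtons = 0.000008634 newtons
8.524 piconewtons = 0.000000000008524 newtons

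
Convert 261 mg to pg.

261000000000 pg

milli = 1e-3, pico = 1e-12; factor is 1e9.
261 × 1e9 = 261000000000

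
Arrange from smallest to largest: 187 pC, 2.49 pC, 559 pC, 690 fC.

187 pC = 0.000000000187 C
2.49 pC = 0.00000000000249 C
559 pC = 0.000000000559 C
690 fC = 0.00000000000069 C

690 fC < 2.49 pC < 187 pC < 559 pC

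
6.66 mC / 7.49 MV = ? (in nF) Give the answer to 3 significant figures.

(6.66 × 10^-3) / (7.49 × 10^6) = 0.88919 × 10^-9 F

0.889 nF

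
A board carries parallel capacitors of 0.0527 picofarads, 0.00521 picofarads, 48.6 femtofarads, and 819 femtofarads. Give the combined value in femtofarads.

In femtofarads:
  0.0527 picofarads = 0.0527e3 femtofarads = 52.7
  0.00521 picofarads = 0.00521e3 femtofarads = 5.21
  48.6 femtofarads → 48.6
  819 femtofarads → 819
Sum: 52.7 + 5.21 + 48.6 + 819 = 925.51

925.51 femtofarads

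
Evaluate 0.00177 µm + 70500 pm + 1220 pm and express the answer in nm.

In nm:
  0.00177 µm = 0.00177 × 10³ nm = 1.77
  70500 pm = 70500 × 10⁻³ nm = 70.5
  1220 pm = 1220 × 10⁻³ nm = 1.22
Sum: 1.77 + 70.5 + 1.22 = 73.49

73.49 nm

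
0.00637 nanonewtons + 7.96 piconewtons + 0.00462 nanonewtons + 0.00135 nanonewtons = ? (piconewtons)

20.3 piconewtons

In piconewtons:
  0.00637 nanonewtons = 0.00637 × 10^3 piconewtons = 6.37
  7.96 piconewtons → 7.96
  0.00462 nanonewtons = 0.00462 × 10^3 piconewtons = 4.62
  0.00135 nanonewtons = 0.00135 × 10^3 piconewtons = 1.35
Sum: 6.37 + 7.96 + 4.62 + 1.35 = 20.3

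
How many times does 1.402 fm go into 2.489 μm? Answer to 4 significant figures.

(2.489 × 10⁻⁶) / (1.402 × 10⁻¹⁵) = 1.7753 × 10⁹

1775000000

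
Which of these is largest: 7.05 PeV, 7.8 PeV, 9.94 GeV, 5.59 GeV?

7.8 PeV

7.05 PeV = 7050000000000000 eV
7.8 PeV = 7800000000000000 eV
9.94 GeV = 9940000000 eV
5.59 GeV = 5590000000 eV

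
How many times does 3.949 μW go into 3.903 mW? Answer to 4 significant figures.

988.4

(3.903 × 10⁻³) / (3.949 × 10⁻⁶) = 0.98835 × 10³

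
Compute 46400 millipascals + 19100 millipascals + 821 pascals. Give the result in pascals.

886.5 pascals

In pascals:
  46400 millipascals = 46400e-3 pascals = 46.4
  19100 millipascals = 19100e-3 pascals = 19.1
  821 pascals → 821
Sum: 46.4 + 19.1 + 821 = 886.5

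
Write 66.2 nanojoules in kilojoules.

0.0000000000662 kilojoules

nano = 10^-9, kilo = 10^3; factor is 10^-12.
66.2 × 10^-12 = 0.0000000000662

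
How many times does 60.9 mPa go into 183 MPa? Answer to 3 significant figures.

3000000000

(183 × 10^6) / (60.9 × 10^-3) = 3.005 × 10^9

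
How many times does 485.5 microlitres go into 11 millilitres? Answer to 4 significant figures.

(11 × 10^-3) / (485.5 × 10^-6) = 0.022657 × 10^3

22.66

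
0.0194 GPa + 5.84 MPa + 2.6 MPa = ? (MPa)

27.84 MPa

In MPa:
  0.0194 GPa = 0.0194e3 MPa = 19.4
  5.84 MPa → 5.84
  2.6 MPa → 2.6
Sum: 19.4 + 5.84 + 2.6 = 27.84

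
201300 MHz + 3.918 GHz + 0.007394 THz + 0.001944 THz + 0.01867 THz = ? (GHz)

233.226 GHz

In GHz:
  201300 MHz = 201300e-3 GHz = 201.3
  3.918 GHz → 3.918
  0.007394 THz = 0.007394e3 GHz = 7.394
  0.001944 THz = 0.001944e3 GHz = 1.944
  0.01867 THz = 0.01867e3 GHz = 18.67
Sum: 201.3 + 3.918 + 7.394 + 1.944 + 18.67 = 233.226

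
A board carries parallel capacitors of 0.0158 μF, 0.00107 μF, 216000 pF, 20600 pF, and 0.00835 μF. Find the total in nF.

In nF:
  0.0158 μF = 0.0158 × 10^3 nF = 15.8
  0.00107 μF = 0.00107 × 10^3 nF = 1.07
  216000 pF = 216000 × 10^-3 nF = 216
  20600 pF = 20600 × 10^-3 nF = 20.6
  0.00835 μF = 0.00835 × 10^3 nF = 8.35
Sum: 15.8 + 1.07 + 216 + 20.6 + 8.35 = 261.82

261.82 nF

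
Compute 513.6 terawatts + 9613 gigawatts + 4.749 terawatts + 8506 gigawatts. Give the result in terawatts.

536.468 terawatts

In terawatts:
  513.6 terawatts → 513.6
  9613 gigawatts = 9613 × 10⁻³ terawatts = 9.613
  4.749 terawatts → 4.749
  8506 gigawatts = 8506 × 10⁻³ terawatts = 8.506
Sum: 513.6 + 9.613 + 4.749 + 8.506 = 536.468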